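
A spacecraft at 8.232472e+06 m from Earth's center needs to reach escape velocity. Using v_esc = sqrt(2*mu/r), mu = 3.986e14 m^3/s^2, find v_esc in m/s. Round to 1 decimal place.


Step 1: 2*mu/r = 2 * 3.986e14 / 8.232472e+06 = 96836041.4709
Step 2: v_esc = sqrt(96836041.4709) = 9840.5 m/s

9840.5


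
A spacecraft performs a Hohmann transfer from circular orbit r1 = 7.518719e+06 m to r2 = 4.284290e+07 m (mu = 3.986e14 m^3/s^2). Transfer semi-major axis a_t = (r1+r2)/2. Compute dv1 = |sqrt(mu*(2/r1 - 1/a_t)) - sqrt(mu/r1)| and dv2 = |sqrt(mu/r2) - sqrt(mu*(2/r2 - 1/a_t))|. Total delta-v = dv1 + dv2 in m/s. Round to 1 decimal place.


Step 1: Transfer semi-major axis a_t = (7.518719e+06 + 4.284290e+07) / 2 = 2.518081e+07 m
Step 2: v1 (circular at r1) = sqrt(mu/r1) = 7281.1 m/s
Step 3: v_t1 = sqrt(mu*(2/r1 - 1/a_t)) = 9497.33 m/s
Step 4: dv1 = |9497.33 - 7281.1| = 2216.23 m/s
Step 5: v2 (circular at r2) = 3050.21 m/s, v_t2 = 1666.73 m/s
Step 6: dv2 = |3050.21 - 1666.73| = 1383.47 m/s
Step 7: Total delta-v = 2216.23 + 1383.47 = 3599.7 m/s

3599.7


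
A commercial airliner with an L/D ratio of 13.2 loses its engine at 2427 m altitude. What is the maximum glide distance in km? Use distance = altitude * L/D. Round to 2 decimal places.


Step 1: Glide distance = altitude * L/D = 2427 * 13.2 = 32036.4 m
Step 2: Convert to km: 32036.4 / 1000 = 32.04 km

32.04


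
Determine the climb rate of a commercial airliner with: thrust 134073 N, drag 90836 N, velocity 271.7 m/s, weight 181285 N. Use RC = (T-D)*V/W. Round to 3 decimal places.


Step 1: Excess thrust = T - D = 134073 - 90836 = 43237 N
Step 2: Excess power = 43237 * 271.7 = 11747492.9 W
Step 3: RC = 11747492.9 / 181285 = 64.801 m/s

64.801


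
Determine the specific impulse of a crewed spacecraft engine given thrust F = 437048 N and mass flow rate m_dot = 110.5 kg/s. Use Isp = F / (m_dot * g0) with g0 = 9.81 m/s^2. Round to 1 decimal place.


Step 1: m_dot * g0 = 110.5 * 9.81 = 1084.01
Step 2: Isp = 437048 / 1084.01 = 403.2 s

403.2


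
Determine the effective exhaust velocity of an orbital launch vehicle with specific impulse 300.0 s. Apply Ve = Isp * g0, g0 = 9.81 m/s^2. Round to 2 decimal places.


Step 1: Ve = Isp * g0 = 300.0 * 9.81
Step 2: Ve = 2943.00 m/s

2943.00


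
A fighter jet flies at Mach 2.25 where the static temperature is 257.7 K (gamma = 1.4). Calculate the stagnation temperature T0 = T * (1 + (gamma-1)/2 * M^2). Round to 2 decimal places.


Step 1: (gamma-1)/2 = 0.2
Step 2: M^2 = 5.0625
Step 3: 1 + 0.2 * 5.0625 = 2.0125
Step 4: T0 = 257.7 * 2.0125 = 518.62 K

518.62


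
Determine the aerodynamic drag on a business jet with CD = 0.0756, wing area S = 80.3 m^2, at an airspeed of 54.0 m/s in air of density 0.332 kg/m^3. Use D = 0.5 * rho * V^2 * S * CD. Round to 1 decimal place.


Step 1: Dynamic pressure q = 0.5 * 0.332 * 54.0^2 = 484.056 Pa
Step 2: Drag D = q * S * CD = 484.056 * 80.3 * 0.0756
Step 3: D = 2938.5 N

2938.5


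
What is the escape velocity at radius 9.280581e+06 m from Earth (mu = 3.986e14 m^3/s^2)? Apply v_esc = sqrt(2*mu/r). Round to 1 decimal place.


Step 1: 2*mu/r = 2 * 3.986e14 / 9.280581e+06 = 85899794.4202
Step 2: v_esc = sqrt(85899794.4202) = 9268.2 m/s

9268.2


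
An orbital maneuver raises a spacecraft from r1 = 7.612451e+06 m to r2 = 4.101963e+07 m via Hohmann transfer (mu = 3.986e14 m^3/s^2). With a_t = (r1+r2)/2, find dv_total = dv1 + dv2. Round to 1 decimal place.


Step 1: Transfer semi-major axis a_t = (7.612451e+06 + 4.101963e+07) / 2 = 2.431604e+07 m
Step 2: v1 (circular at r1) = sqrt(mu/r1) = 7236.13 m/s
Step 3: v_t1 = sqrt(mu*(2/r1 - 1/a_t)) = 9398.44 m/s
Step 4: dv1 = |9398.44 - 7236.13| = 2162.31 m/s
Step 5: v2 (circular at r2) = 3117.26 m/s, v_t2 = 1744.17 m/s
Step 6: dv2 = |3117.26 - 1744.17| = 1373.09 m/s
Step 7: Total delta-v = 2162.31 + 1373.09 = 3535.4 m/s

3535.4


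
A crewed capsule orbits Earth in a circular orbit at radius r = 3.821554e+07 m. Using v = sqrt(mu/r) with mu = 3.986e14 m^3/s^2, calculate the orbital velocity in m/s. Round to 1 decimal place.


Step 1: mu / r = 3.986e14 / 3.821554e+07 = 10430311.8574
Step 2: v = sqrt(10430311.8574) = 3229.6 m/s

3229.6


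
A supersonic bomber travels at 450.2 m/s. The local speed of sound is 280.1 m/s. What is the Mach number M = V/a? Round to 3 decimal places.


Step 1: M = V / a = 450.2 / 280.1
Step 2: M = 1.607

1.607


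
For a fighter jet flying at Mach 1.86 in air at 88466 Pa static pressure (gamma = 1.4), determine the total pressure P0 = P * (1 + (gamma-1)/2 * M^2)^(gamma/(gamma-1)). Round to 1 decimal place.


Step 1: (gamma-1)/2 * M^2 = 0.2 * 3.4596 = 0.69192
Step 2: 1 + 0.69192 = 1.69192
Step 3: Exponent gamma/(gamma-1) = 3.5
Step 4: P0 = 88466 * 1.69192^3.5 = 557321.5 Pa

557321.5


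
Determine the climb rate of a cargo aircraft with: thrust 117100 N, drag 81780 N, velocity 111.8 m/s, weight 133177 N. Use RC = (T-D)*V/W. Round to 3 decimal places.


Step 1: Excess thrust = T - D = 117100 - 81780 = 35320 N
Step 2: Excess power = 35320 * 111.8 = 3948776.0 W
Step 3: RC = 3948776.0 / 133177 = 29.651 m/s

29.651


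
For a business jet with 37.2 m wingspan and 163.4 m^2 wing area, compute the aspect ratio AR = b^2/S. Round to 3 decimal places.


Step 1: b^2 = 37.2^2 = 1383.84
Step 2: AR = 1383.84 / 163.4 = 8.469

8.469


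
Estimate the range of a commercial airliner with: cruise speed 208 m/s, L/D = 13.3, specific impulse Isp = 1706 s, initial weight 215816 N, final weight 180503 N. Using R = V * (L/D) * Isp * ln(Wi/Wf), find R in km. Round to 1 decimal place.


Step 1: Coefficient = V * (L/D) * Isp = 208 * 13.3 * 1706 = 4719478.4 m
Step 2: Wi/Wf = 215816 / 180503 = 1.195637
Step 3: ln(1.195637) = 0.178679
Step 4: R = 4719478.4 * 0.178679 = 843270.7 m = 843.3 km

843.3


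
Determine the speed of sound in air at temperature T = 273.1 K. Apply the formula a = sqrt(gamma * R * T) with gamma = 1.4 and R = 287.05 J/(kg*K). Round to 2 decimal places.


Step 1: gamma * R * T = 1.4 * 287.05 * 273.1 = 109750.697
Step 2: a = sqrt(109750.697) = 331.29 m/s

331.29


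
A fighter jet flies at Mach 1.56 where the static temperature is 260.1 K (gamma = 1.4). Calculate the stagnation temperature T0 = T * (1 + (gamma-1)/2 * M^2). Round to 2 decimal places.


Step 1: (gamma-1)/2 = 0.2
Step 2: M^2 = 2.4336
Step 3: 1 + 0.2 * 2.4336 = 1.48672
Step 4: T0 = 260.1 * 1.48672 = 386.70 K

386.70


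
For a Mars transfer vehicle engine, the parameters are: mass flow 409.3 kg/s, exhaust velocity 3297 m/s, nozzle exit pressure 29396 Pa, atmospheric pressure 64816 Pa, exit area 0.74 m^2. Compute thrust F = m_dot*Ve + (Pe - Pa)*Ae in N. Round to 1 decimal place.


Step 1: Momentum thrust = m_dot * Ve = 409.3 * 3297 = 1349462.1 N
Step 2: Pressure thrust = (Pe - Pa) * Ae = (29396 - 64816) * 0.74 = -26210.80 N
Step 3: Total thrust F = 1349462.1 + -26210.80 = 1323251.3 N

1323251.3


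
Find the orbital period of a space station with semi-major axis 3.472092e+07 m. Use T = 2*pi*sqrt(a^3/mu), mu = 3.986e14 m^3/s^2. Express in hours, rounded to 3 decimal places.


Step 1: a^3 / mu = 4.185754e+22 / 3.986e14 = 1.050114e+08
Step 2: sqrt(1.050114e+08) = 10247.5062 s
Step 3: T = 2*pi * 10247.5062 = 64386.98 s
Step 4: T in hours = 64386.98 / 3600 = 17.885 hours

17.885


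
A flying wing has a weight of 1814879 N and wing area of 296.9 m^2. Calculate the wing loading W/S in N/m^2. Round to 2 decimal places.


Step 1: Wing loading = W / S = 1814879 / 296.9
Step 2: Wing loading = 6112.76 N/m^2

6112.76


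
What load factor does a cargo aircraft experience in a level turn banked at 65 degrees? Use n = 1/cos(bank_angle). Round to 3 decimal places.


Step 1: Convert 65 degrees to radians = 1.134464
Step 2: cos(65 deg) = 0.422618
Step 3: n = 1 / 0.422618 = 2.366

2.366


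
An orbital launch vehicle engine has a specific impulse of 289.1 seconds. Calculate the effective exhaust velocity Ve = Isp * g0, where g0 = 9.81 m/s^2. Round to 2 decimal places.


Step 1: Ve = Isp * g0 = 289.1 * 9.81
Step 2: Ve = 2836.07 m/s

2836.07


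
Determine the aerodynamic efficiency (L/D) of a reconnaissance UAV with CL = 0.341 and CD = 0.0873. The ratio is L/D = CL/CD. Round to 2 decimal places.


Step 1: L/D = CL / CD = 0.341 / 0.0873
Step 2: L/D = 3.91

3.91


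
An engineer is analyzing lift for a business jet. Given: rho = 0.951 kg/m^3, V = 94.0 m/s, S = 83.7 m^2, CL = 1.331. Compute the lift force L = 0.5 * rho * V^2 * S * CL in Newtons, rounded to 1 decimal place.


Step 1: Calculate dynamic pressure q = 0.5 * 0.951 * 94.0^2 = 0.5 * 0.951 * 8836.0 = 4201.518 Pa
Step 2: Multiply by wing area and lift coefficient: L = 4201.518 * 83.7 * 1.331
Step 3: L = 351667.0566 * 1.331 = 468068.9 N

468068.9


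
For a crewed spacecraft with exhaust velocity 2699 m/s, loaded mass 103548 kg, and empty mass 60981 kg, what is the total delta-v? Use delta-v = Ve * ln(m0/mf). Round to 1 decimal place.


Step 1: Mass ratio m0/mf = 103548 / 60981 = 1.698037
Step 2: ln(1.698037) = 0.529473
Step 3: delta-v = 2699 * 0.529473 = 1429.0 m/s

1429.0


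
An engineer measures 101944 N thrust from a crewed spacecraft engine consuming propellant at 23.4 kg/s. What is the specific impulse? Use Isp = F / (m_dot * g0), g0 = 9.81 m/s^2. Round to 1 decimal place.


Step 1: m_dot * g0 = 23.4 * 9.81 = 229.55
Step 2: Isp = 101944 / 229.55 = 444.1 s

444.1


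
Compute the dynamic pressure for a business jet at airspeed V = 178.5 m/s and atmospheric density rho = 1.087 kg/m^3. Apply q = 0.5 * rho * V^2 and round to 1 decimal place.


Step 1: V^2 = 178.5^2 = 31862.25
Step 2: q = 0.5 * 1.087 * 31862.25
Step 3: q = 17317.1 Pa

17317.1


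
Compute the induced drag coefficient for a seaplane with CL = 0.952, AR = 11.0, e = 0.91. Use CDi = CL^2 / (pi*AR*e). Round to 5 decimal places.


Step 1: CL^2 = 0.952^2 = 0.906304
Step 2: pi * AR * e = 3.14159 * 11.0 * 0.91 = 31.447342
Step 3: CDi = 0.906304 / 31.447342 = 0.02882

0.02882


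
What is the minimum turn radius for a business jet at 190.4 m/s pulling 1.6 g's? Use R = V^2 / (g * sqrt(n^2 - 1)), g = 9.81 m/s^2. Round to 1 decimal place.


Step 1: V^2 = 190.4^2 = 36252.16
Step 2: n^2 - 1 = 1.6^2 - 1 = 1.56
Step 3: sqrt(1.56) = 1.249
Step 4: R = 36252.16 / (9.81 * 1.249) = 2958.7 m

2958.7


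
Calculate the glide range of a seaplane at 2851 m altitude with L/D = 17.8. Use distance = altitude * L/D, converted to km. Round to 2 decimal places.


Step 1: Glide distance = altitude * L/D = 2851 * 17.8 = 50747.8 m
Step 2: Convert to km: 50747.8 / 1000 = 50.75 km

50.75


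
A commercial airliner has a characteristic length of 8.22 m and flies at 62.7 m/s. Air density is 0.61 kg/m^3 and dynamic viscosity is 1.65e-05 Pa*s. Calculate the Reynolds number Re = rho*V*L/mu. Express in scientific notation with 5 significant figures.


Step 1: Numerator = rho * V * L = 0.61 * 62.7 * 8.22 = 314.39034
Step 2: Re = 314.39034 / 1.65e-05
Step 3: Re = 1.9054e+07

1.9054e+07


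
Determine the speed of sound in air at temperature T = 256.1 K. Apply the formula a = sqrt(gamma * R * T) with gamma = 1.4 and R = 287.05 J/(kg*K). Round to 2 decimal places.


Step 1: gamma * R * T = 1.4 * 287.05 * 256.1 = 102918.907
Step 2: a = sqrt(102918.907) = 320.81 m/s

320.81


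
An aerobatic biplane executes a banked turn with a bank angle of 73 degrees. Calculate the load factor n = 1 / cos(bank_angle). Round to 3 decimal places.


Step 1: Convert 73 degrees to radians = 1.27409
Step 2: cos(73 deg) = 0.292372
Step 3: n = 1 / 0.292372 = 3.420

3.420


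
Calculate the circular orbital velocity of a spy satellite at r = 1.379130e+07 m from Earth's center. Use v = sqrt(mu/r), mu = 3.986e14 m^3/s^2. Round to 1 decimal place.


Step 1: mu / r = 3.986e14 / 1.379130e+07 = 28902278.973
Step 2: v = sqrt(28902278.973) = 5376.1 m/s

5376.1


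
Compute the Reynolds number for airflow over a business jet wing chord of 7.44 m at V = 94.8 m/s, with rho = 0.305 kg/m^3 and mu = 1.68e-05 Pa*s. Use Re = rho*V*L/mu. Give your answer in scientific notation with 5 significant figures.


Step 1: Numerator = rho * V * L = 0.305 * 94.8 * 7.44 = 215.12016
Step 2: Re = 215.12016 / 1.68e-05
Step 3: Re = 1.2805e+07

1.2805e+07


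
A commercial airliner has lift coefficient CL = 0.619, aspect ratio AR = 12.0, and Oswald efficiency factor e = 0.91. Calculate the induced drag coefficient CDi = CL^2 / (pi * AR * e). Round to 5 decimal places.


Step 1: CL^2 = 0.619^2 = 0.383161
Step 2: pi * AR * e = 3.14159 * 12.0 * 0.91 = 34.306192
Step 3: CDi = 0.383161 / 34.306192 = 0.01117

0.01117


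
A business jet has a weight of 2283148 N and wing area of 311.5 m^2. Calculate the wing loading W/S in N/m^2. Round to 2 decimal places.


Step 1: Wing loading = W / S = 2283148 / 311.5
Step 2: Wing loading = 7329.53 N/m^2

7329.53


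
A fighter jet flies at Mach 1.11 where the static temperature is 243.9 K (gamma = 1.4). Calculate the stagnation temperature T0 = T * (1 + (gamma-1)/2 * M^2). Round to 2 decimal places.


Step 1: (gamma-1)/2 = 0.2
Step 2: M^2 = 1.2321
Step 3: 1 + 0.2 * 1.2321 = 1.24642
Step 4: T0 = 243.9 * 1.24642 = 304.00 K

304.00


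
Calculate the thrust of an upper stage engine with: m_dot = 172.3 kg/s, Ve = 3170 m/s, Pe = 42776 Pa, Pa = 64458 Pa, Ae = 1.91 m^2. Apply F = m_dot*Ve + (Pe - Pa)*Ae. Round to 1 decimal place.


Step 1: Momentum thrust = m_dot * Ve = 172.3 * 3170 = 546191.0 N
Step 2: Pressure thrust = (Pe - Pa) * Ae = (42776 - 64458) * 1.91 = -41412.62 N
Step 3: Total thrust F = 546191.0 + -41412.62 = 504778.4 N

504778.4


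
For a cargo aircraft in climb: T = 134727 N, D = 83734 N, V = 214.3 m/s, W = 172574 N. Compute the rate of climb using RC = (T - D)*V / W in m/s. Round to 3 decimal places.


Step 1: Excess thrust = T - D = 134727 - 83734 = 50993 N
Step 2: Excess power = 50993 * 214.3 = 10927799.9 W
Step 3: RC = 10927799.9 / 172574 = 63.322 m/s

63.322


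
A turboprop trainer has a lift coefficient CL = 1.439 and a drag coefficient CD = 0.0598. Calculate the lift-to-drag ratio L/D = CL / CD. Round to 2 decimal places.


Step 1: L/D = CL / CD = 1.439 / 0.0598
Step 2: L/D = 24.06

24.06


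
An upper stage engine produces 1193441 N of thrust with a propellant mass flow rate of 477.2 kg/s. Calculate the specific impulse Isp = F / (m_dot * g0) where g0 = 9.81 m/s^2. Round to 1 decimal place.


Step 1: m_dot * g0 = 477.2 * 9.81 = 4681.33
Step 2: Isp = 1193441 / 4681.33 = 254.9 s

254.9


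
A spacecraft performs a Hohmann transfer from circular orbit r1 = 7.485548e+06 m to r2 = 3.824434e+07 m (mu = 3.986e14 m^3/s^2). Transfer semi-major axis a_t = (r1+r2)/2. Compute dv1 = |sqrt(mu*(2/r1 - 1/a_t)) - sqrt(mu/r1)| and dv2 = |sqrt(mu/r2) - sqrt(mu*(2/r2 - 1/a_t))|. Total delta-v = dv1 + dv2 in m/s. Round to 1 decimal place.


Step 1: Transfer semi-major axis a_t = (7.485548e+06 + 3.824434e+07) / 2 = 2.286494e+07 m
Step 2: v1 (circular at r1) = sqrt(mu/r1) = 7297.21 m/s
Step 3: v_t1 = sqrt(mu*(2/r1 - 1/a_t)) = 9437.47 m/s
Step 4: dv1 = |9437.47 - 7297.21| = 2140.26 m/s
Step 5: v2 (circular at r2) = 3228.38 m/s, v_t2 = 1847.19 m/s
Step 6: dv2 = |3228.38 - 1847.19| = 1381.19 m/s
Step 7: Total delta-v = 2140.26 + 1381.19 = 3521.4 m/s

3521.4


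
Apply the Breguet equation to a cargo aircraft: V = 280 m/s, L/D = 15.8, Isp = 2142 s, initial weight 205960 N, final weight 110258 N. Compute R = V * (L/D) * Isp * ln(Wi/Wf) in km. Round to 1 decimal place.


Step 1: Coefficient = V * (L/D) * Isp = 280 * 15.8 * 2142 = 9476208.0 m
Step 2: Wi/Wf = 205960 / 110258 = 1.867982
Step 3: ln(1.867982) = 0.624859
Step 4: R = 9476208.0 * 0.624859 = 5921292.9 m = 5921.3 km

5921.3


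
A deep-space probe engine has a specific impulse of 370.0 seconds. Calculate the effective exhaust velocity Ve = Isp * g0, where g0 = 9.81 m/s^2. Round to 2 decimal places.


Step 1: Ve = Isp * g0 = 370.0 * 9.81
Step 2: Ve = 3629.70 m/s

3629.70


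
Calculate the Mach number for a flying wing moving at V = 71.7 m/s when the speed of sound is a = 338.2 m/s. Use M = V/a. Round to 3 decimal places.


Step 1: M = V / a = 71.7 / 338.2
Step 2: M = 0.212

0.212


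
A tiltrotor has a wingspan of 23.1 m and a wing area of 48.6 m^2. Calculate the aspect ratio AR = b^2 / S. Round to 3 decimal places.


Step 1: b^2 = 23.1^2 = 533.61
Step 2: AR = 533.61 / 48.6 = 10.980

10.980


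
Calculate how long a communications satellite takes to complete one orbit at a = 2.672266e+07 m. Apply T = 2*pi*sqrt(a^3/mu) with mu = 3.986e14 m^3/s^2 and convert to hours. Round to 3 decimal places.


Step 1: a^3 / mu = 1.908267e+22 / 3.986e14 = 4.787423e+07
Step 2: sqrt(4.787423e+07) = 6919.1203 s
Step 3: T = 2*pi * 6919.1203 = 43474.12 s
Step 4: T in hours = 43474.12 / 3600 = 12.076 hours

12.076


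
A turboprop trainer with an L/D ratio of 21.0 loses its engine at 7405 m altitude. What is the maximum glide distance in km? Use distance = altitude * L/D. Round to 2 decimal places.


Step 1: Glide distance = altitude * L/D = 7405 * 21.0 = 155505.0 m
Step 2: Convert to km: 155505.0 / 1000 = 155.51 km

155.51


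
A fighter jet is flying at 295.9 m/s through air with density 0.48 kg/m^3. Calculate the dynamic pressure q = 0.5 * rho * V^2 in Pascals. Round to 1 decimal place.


Step 1: V^2 = 295.9^2 = 87556.81
Step 2: q = 0.5 * 0.48 * 87556.81
Step 3: q = 21013.6 Pa

21013.6


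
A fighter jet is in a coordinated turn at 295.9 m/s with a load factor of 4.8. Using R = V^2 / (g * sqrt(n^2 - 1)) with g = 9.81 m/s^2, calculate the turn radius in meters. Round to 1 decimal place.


Step 1: V^2 = 295.9^2 = 87556.81
Step 2: n^2 - 1 = 4.8^2 - 1 = 22.04
Step 3: sqrt(22.04) = 4.694678
Step 4: R = 87556.81 / (9.81 * 4.694678) = 1901.1 m

1901.1


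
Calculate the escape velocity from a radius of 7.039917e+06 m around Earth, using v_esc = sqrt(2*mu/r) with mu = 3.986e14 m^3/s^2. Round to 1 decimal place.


Step 1: 2*mu/r = 2 * 3.986e14 / 7.039917e+06 = 113239971.4372
Step 2: v_esc = sqrt(113239971.4372) = 10641.4 m/s

10641.4


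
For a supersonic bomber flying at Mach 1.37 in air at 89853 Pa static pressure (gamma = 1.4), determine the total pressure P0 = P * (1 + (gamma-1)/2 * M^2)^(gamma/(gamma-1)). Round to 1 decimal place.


Step 1: (gamma-1)/2 * M^2 = 0.2 * 1.8769 = 0.37538
Step 2: 1 + 0.37538 = 1.37538
Step 3: Exponent gamma/(gamma-1) = 3.5
Step 4: P0 = 89853 * 1.37538^3.5 = 274165.0 Pa

274165.0


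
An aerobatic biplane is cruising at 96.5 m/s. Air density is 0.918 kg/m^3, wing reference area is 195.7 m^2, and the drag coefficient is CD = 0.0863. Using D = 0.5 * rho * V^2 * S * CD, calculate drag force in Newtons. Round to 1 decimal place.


Step 1: Dynamic pressure q = 0.5 * 0.918 * 96.5^2 = 4274.3228 Pa
Step 2: Drag D = q * S * CD = 4274.3228 * 195.7 * 0.0863
Step 3: D = 72188.7 N

72188.7


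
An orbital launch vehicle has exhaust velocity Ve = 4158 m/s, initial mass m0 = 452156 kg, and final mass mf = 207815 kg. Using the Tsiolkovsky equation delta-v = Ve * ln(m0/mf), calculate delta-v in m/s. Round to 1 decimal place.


Step 1: Mass ratio m0/mf = 452156 / 207815 = 2.175762
Step 2: ln(2.175762) = 0.777379
Step 3: delta-v = 4158 * 0.777379 = 3232.3 m/s

3232.3


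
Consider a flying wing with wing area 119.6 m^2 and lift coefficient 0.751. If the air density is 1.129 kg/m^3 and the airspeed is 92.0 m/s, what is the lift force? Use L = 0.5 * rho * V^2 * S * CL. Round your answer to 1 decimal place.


Step 1: Calculate dynamic pressure q = 0.5 * 1.129 * 92.0^2 = 0.5 * 1.129 * 8464.0 = 4777.928 Pa
Step 2: Multiply by wing area and lift coefficient: L = 4777.928 * 119.6 * 0.751
Step 3: L = 571440.1888 * 0.751 = 429151.6 N

429151.6


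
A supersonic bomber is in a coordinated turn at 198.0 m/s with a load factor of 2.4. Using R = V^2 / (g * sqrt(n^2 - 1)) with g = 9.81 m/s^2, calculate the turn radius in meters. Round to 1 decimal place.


Step 1: V^2 = 198.0^2 = 39204.0
Step 2: n^2 - 1 = 2.4^2 - 1 = 4.76
Step 3: sqrt(4.76) = 2.181742
Step 4: R = 39204.0 / (9.81 * 2.181742) = 1831.7 m

1831.7


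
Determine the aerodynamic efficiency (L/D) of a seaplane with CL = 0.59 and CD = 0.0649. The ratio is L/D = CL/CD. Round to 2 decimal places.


Step 1: L/D = CL / CD = 0.59 / 0.0649
Step 2: L/D = 9.09

9.09


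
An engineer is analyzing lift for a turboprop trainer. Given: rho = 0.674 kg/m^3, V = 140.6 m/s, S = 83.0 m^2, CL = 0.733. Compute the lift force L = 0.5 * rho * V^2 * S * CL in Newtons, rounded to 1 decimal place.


Step 1: Calculate dynamic pressure q = 0.5 * 0.674 * 140.6^2 = 0.5 * 0.674 * 19768.36 = 6661.9373 Pa
Step 2: Multiply by wing area and lift coefficient: L = 6661.9373 * 83.0 * 0.733
Step 3: L = 552940.7976 * 0.733 = 405305.6 N

405305.6


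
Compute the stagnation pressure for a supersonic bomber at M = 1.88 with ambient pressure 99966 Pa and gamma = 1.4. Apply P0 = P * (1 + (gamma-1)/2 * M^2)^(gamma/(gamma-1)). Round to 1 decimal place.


Step 1: (gamma-1)/2 * M^2 = 0.2 * 3.5344 = 0.70688
Step 2: 1 + 0.70688 = 1.70688
Step 3: Exponent gamma/(gamma-1) = 3.5
Step 4: P0 = 99966 * 1.70688^3.5 = 649475.5 Pa

649475.5


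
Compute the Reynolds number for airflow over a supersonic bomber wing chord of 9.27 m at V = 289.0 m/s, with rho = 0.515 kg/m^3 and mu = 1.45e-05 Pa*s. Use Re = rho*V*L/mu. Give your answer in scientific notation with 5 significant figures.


Step 1: Numerator = rho * V * L = 0.515 * 289.0 * 9.27 = 1379.70045
Step 2: Re = 1379.70045 / 1.45e-05
Step 3: Re = 9.5152e+07

9.5152e+07


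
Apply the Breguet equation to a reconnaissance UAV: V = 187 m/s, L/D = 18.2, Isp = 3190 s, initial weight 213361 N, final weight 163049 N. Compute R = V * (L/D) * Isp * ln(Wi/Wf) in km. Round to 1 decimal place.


Step 1: Coefficient = V * (L/D) * Isp = 187 * 18.2 * 3190 = 10856846.0 m
Step 2: Wi/Wf = 213361 / 163049 = 1.30857
Step 3: ln(1.30857) = 0.268935
Step 4: R = 10856846.0 * 0.268935 = 2919783.7 m = 2919.8 km

2919.8


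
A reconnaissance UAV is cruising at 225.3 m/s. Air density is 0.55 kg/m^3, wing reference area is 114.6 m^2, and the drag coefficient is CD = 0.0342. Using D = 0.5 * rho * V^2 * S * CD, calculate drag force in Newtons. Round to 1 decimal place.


Step 1: Dynamic pressure q = 0.5 * 0.55 * 225.3^2 = 13959.0248 Pa
Step 2: Drag D = q * S * CD = 13959.0248 * 114.6 * 0.0342
Step 3: D = 54709.9 N

54709.9


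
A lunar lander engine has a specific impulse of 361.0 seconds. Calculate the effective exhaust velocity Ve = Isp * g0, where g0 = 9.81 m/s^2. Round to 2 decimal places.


Step 1: Ve = Isp * g0 = 361.0 * 9.81
Step 2: Ve = 3541.41 m/s

3541.41


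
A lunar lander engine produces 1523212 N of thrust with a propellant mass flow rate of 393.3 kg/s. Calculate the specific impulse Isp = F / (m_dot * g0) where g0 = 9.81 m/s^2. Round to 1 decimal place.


Step 1: m_dot * g0 = 393.3 * 9.81 = 3858.27
Step 2: Isp = 1523212 / 3858.27 = 394.8 s

394.8


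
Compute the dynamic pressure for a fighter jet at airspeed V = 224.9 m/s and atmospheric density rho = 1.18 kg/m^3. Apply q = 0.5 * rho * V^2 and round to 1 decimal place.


Step 1: V^2 = 224.9^2 = 50580.01
Step 2: q = 0.5 * 1.18 * 50580.01
Step 3: q = 29842.2 Pa

29842.2


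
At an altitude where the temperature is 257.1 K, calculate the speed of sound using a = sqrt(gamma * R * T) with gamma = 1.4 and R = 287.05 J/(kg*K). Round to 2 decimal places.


Step 1: gamma * R * T = 1.4 * 287.05 * 257.1 = 103320.777
Step 2: a = sqrt(103320.777) = 321.44 m/s

321.44


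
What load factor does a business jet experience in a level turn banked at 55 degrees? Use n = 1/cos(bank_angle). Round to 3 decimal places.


Step 1: Convert 55 degrees to radians = 0.959931
Step 2: cos(55 deg) = 0.573576
Step 3: n = 1 / 0.573576 = 1.743

1.743


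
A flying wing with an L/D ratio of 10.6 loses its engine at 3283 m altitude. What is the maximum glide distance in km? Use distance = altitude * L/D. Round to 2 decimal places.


Step 1: Glide distance = altitude * L/D = 3283 * 10.6 = 34799.8 m
Step 2: Convert to km: 34799.8 / 1000 = 34.80 km

34.80


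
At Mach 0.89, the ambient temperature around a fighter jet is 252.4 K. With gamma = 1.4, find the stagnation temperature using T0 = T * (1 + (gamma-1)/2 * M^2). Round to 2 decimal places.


Step 1: (gamma-1)/2 = 0.2
Step 2: M^2 = 0.7921
Step 3: 1 + 0.2 * 0.7921 = 1.15842
Step 4: T0 = 252.4 * 1.15842 = 292.39 K

292.39


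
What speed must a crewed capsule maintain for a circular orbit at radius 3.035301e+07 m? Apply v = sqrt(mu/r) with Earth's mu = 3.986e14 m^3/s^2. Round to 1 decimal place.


Step 1: mu / r = 3.986e14 / 3.035301e+07 = 13132140.7663
Step 2: v = sqrt(13132140.7663) = 3623.8 m/s

3623.8


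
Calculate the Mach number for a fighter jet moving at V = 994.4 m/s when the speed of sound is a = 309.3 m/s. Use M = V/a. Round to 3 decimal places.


Step 1: M = V / a = 994.4 / 309.3
Step 2: M = 3.215

3.215


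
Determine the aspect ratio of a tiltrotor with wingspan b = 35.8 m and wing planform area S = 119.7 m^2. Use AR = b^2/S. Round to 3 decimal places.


Step 1: b^2 = 35.8^2 = 1281.64
Step 2: AR = 1281.64 / 119.7 = 10.707

10.707


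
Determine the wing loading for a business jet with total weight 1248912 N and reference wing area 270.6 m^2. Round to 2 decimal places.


Step 1: Wing loading = W / S = 1248912 / 270.6
Step 2: Wing loading = 4615.34 N/m^2

4615.34


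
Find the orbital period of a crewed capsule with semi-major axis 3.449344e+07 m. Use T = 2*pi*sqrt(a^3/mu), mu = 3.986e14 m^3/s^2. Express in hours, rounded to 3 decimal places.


Step 1: a^3 / mu = 4.104021e+22 / 3.986e14 = 1.029609e+08
Step 2: sqrt(1.029609e+08) = 10146.9639 s
Step 3: T = 2*pi * 10146.9639 = 63755.25 s
Step 4: T in hours = 63755.25 / 3600 = 17.710 hours

17.710


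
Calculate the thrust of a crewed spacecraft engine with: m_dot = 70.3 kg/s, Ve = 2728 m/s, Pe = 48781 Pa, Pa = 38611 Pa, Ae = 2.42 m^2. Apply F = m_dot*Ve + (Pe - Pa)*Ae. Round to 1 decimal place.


Step 1: Momentum thrust = m_dot * Ve = 70.3 * 2728 = 191778.4 N
Step 2: Pressure thrust = (Pe - Pa) * Ae = (48781 - 38611) * 2.42 = 24611.40 N
Step 3: Total thrust F = 191778.4 + 24611.40 = 216389.8 N

216389.8


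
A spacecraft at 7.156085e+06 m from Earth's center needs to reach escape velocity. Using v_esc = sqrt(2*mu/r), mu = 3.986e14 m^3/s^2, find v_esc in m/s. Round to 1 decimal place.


Step 1: 2*mu/r = 2 * 3.986e14 / 7.156085e+06 = 111401695.2007
Step 2: v_esc = sqrt(111401695.2007) = 10554.7 m/s

10554.7


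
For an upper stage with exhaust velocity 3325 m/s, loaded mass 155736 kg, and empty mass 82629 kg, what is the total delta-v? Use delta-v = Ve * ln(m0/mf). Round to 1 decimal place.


Step 1: Mass ratio m0/mf = 155736 / 82629 = 1.884762
Step 2: ln(1.884762) = 0.633802
Step 3: delta-v = 3325 * 0.633802 = 2107.4 m/s

2107.4


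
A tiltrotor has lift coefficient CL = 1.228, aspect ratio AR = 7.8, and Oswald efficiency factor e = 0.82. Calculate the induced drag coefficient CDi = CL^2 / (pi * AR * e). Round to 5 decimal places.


Step 1: CL^2 = 1.228^2 = 1.507984
Step 2: pi * AR * e = 3.14159 * 7.8 * 0.82 = 20.093627
Step 3: CDi = 1.507984 / 20.093627 = 0.07505

0.07505


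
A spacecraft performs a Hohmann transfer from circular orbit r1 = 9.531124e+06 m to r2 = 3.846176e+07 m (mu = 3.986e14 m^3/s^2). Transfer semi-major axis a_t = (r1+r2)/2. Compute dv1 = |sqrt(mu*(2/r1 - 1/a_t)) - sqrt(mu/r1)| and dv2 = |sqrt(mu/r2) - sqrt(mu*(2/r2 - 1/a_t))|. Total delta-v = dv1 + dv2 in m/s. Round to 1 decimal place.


Step 1: Transfer semi-major axis a_t = (9.531124e+06 + 3.846176e+07) / 2 = 2.399644e+07 m
Step 2: v1 (circular at r1) = sqrt(mu/r1) = 6466.91 m/s
Step 3: v_t1 = sqrt(mu*(2/r1 - 1/a_t)) = 8187.24 m/s
Step 4: dv1 = |8187.24 - 6466.91| = 1720.34 m/s
Step 5: v2 (circular at r2) = 3219.25 m/s, v_t2 = 2028.86 m/s
Step 6: dv2 = |3219.25 - 2028.86| = 1190.38 m/s
Step 7: Total delta-v = 1720.34 + 1190.38 = 2910.7 m/s

2910.7


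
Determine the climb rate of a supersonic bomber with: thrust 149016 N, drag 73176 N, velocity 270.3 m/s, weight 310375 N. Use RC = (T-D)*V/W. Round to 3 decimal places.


Step 1: Excess thrust = T - D = 149016 - 73176 = 75840 N
Step 2: Excess power = 75840 * 270.3 = 20499552.0 W
Step 3: RC = 20499552.0 / 310375 = 66.048 m/s

66.048


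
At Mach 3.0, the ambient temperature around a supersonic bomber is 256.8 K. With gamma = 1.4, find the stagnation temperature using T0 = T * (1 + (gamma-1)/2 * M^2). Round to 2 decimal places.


Step 1: (gamma-1)/2 = 0.2
Step 2: M^2 = 9.0
Step 3: 1 + 0.2 * 9.0 = 2.8
Step 4: T0 = 256.8 * 2.8 = 719.04 K

719.04


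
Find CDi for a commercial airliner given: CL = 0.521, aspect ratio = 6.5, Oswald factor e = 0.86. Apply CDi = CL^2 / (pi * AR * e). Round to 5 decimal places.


Step 1: CL^2 = 0.521^2 = 0.271441
Step 2: pi * AR * e = 3.14159 * 6.5 * 0.86 = 17.561503
Step 3: CDi = 0.271441 / 17.561503 = 0.01546

0.01546


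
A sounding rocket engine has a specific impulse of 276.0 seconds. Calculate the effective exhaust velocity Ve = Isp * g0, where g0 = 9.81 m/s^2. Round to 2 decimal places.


Step 1: Ve = Isp * g0 = 276.0 * 9.81
Step 2: Ve = 2707.56 m/s

2707.56


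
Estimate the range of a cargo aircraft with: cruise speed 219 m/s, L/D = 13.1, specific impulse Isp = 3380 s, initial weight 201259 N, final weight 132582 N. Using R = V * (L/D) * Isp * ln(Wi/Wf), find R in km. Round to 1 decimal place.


Step 1: Coefficient = V * (L/D) * Isp = 219 * 13.1 * 3380 = 9696882.0 m
Step 2: Wi/Wf = 201259 / 132582 = 1.517996
Step 3: ln(1.517996) = 0.417391
Step 4: R = 9696882.0 * 0.417391 = 4047394.3 m = 4047.4 km

4047.4


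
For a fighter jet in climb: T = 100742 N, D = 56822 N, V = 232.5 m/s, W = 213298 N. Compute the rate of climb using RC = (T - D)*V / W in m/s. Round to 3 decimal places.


Step 1: Excess thrust = T - D = 100742 - 56822 = 43920 N
Step 2: Excess power = 43920 * 232.5 = 10211400.0 W
Step 3: RC = 10211400.0 / 213298 = 47.874 m/s

47.874


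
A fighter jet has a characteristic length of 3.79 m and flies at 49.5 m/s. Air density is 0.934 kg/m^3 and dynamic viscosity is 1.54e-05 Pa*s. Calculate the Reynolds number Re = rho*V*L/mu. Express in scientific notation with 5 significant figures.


Step 1: Numerator = rho * V * L = 0.934 * 49.5 * 3.79 = 175.22307
Step 2: Re = 175.22307 / 1.54e-05
Step 3: Re = 1.1378e+07

1.1378e+07


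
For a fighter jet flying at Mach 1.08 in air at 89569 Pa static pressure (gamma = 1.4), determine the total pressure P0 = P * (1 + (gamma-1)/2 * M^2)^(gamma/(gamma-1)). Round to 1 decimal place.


Step 1: (gamma-1)/2 * M^2 = 0.2 * 1.1664 = 0.23328
Step 2: 1 + 0.23328 = 1.23328
Step 3: Exponent gamma/(gamma-1) = 3.5
Step 4: P0 = 89569 * 1.23328^3.5 = 186583.7 Pa

186583.7


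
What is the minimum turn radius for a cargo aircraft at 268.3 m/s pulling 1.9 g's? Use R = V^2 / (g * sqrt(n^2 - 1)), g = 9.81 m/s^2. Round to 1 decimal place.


Step 1: V^2 = 268.3^2 = 71984.89
Step 2: n^2 - 1 = 1.9^2 - 1 = 2.61
Step 3: sqrt(2.61) = 1.615549
Step 4: R = 71984.89 / (9.81 * 1.615549) = 4542.1 m

4542.1


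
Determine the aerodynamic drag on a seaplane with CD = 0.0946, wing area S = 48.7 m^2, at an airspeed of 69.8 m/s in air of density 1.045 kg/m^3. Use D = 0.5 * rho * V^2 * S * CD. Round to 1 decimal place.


Step 1: Dynamic pressure q = 0.5 * 1.045 * 69.8^2 = 2545.6409 Pa
Step 2: Drag D = q * S * CD = 2545.6409 * 48.7 * 0.0946
Step 3: D = 11727.8 N

11727.8


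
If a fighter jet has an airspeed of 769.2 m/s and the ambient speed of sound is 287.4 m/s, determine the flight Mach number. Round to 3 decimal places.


Step 1: M = V / a = 769.2 / 287.4
Step 2: M = 2.676

2.676


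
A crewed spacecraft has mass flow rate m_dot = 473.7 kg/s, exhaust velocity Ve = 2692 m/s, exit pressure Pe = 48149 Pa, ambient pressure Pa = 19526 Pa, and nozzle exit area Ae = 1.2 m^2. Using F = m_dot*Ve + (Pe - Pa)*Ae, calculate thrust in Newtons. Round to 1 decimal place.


Step 1: Momentum thrust = m_dot * Ve = 473.7 * 2692 = 1275200.4 N
Step 2: Pressure thrust = (Pe - Pa) * Ae = (48149 - 19526) * 1.2 = 34347.6 N
Step 3: Total thrust F = 1275200.4 + 34347.6 = 1309548.0 N

1309548.0


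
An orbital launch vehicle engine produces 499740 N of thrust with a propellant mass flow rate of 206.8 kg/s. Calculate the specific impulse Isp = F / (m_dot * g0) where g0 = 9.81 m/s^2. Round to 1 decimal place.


Step 1: m_dot * g0 = 206.8 * 9.81 = 2028.71
Step 2: Isp = 499740 / 2028.71 = 246.3 s

246.3


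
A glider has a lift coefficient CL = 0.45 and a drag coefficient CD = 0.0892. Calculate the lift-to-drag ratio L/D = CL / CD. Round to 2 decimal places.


Step 1: L/D = CL / CD = 0.45 / 0.0892
Step 2: L/D = 5.04

5.04


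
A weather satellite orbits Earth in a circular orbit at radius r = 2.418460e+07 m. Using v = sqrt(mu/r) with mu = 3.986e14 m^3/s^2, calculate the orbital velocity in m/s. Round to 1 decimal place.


Step 1: mu / r = 3.986e14 / 2.418460e+07 = 16481562.6473
Step 2: v = sqrt(16481562.6473) = 4059.7 m/s

4059.7


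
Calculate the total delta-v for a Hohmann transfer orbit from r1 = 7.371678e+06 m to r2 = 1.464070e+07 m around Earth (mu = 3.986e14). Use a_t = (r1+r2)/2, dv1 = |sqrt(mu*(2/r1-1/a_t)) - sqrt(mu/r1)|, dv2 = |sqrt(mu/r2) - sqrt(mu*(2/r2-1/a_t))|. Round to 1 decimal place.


Step 1: Transfer semi-major axis a_t = (7.371678e+06 + 1.464070e+07) / 2 = 1.100619e+07 m
Step 2: v1 (circular at r1) = sqrt(mu/r1) = 7353.35 m/s
Step 3: v_t1 = sqrt(mu*(2/r1 - 1/a_t)) = 8481.02 m/s
Step 4: dv1 = |8481.02 - 7353.35| = 1127.66 m/s
Step 5: v2 (circular at r2) = 5217.8 m/s, v_t2 = 4270.24 m/s
Step 6: dv2 = |5217.8 - 4270.24| = 947.56 m/s
Step 7: Total delta-v = 1127.66 + 947.56 = 2075.2 m/s

2075.2


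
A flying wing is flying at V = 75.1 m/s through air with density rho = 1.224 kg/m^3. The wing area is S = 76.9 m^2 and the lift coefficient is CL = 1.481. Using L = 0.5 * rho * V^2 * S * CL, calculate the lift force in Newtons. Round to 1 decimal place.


Step 1: Calculate dynamic pressure q = 0.5 * 1.224 * 75.1^2 = 0.5 * 1.224 * 5640.01 = 3451.6861 Pa
Step 2: Multiply by wing area and lift coefficient: L = 3451.6861 * 76.9 * 1.481
Step 3: L = 265434.6626 * 1.481 = 393108.7 N

393108.7


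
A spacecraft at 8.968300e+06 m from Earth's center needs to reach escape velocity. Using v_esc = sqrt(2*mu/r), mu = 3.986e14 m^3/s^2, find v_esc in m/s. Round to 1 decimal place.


Step 1: 2*mu/r = 2 * 3.986e14 / 8.968300e+06 = 88890871.1796
Step 2: v_esc = sqrt(88890871.1796) = 9428.2 m/s

9428.2


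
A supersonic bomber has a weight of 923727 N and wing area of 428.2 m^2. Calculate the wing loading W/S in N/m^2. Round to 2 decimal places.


Step 1: Wing loading = W / S = 923727 / 428.2
Step 2: Wing loading = 2157.23 N/m^2

2157.23


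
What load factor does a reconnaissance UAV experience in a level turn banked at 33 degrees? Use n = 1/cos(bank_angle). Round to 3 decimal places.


Step 1: Convert 33 degrees to radians = 0.575959
Step 2: cos(33 deg) = 0.838671
Step 3: n = 1 / 0.838671 = 1.192

1.192


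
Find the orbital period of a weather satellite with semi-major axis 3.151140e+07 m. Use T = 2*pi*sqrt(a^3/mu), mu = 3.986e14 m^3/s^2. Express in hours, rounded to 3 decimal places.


Step 1: a^3 / mu = 3.128982e+22 / 3.986e14 = 7.849930e+07
Step 2: sqrt(7.849930e+07) = 8859.9832 s
Step 3: T = 2*pi * 8859.9832 = 55668.92 s
Step 4: T in hours = 55668.92 / 3600 = 15.464 hours

15.464


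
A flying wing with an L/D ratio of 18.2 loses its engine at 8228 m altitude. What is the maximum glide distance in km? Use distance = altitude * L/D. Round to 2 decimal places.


Step 1: Glide distance = altitude * L/D = 8228 * 18.2 = 149749.6 m
Step 2: Convert to km: 149749.6 / 1000 = 149.75 km

149.75


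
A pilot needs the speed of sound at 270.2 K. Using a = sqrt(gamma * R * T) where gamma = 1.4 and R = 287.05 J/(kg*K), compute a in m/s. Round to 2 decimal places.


Step 1: gamma * R * T = 1.4 * 287.05 * 270.2 = 108585.274
Step 2: a = sqrt(108585.274) = 329.52 m/s

329.52


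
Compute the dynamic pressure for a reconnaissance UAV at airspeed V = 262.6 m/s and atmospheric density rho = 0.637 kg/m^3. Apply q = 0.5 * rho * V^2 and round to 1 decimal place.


Step 1: V^2 = 262.6^2 = 68958.76
Step 2: q = 0.5 * 0.637 * 68958.76
Step 3: q = 21963.4 Pa

21963.4


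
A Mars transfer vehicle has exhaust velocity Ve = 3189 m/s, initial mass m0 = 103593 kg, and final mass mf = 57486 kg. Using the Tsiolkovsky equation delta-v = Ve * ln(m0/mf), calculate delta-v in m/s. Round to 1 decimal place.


Step 1: Mass ratio m0/mf = 103593 / 57486 = 1.802056
Step 2: ln(1.802056) = 0.588928
Step 3: delta-v = 3189 * 0.588928 = 1878.1 m/s

1878.1


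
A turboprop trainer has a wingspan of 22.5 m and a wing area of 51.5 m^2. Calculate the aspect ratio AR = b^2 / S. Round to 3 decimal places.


Step 1: b^2 = 22.5^2 = 506.25
Step 2: AR = 506.25 / 51.5 = 9.830

9.830


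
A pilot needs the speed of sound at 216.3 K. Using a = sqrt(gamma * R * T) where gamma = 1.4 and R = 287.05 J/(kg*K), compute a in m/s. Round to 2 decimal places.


Step 1: gamma * R * T = 1.4 * 287.05 * 216.3 = 86924.481
Step 2: a = sqrt(86924.481) = 294.83 m/s

294.83


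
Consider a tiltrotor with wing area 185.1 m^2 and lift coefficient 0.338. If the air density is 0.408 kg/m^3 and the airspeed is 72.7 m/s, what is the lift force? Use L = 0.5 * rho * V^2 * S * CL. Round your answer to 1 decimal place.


Step 1: Calculate dynamic pressure q = 0.5 * 0.408 * 72.7^2 = 0.5 * 0.408 * 5285.29 = 1078.1992 Pa
Step 2: Multiply by wing area and lift coefficient: L = 1078.1992 * 185.1 * 0.338
Step 3: L = 199574.6645 * 0.338 = 67456.2 N

67456.2


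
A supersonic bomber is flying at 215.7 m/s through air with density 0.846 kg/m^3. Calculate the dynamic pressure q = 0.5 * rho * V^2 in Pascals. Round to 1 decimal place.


Step 1: V^2 = 215.7^2 = 46526.49
Step 2: q = 0.5 * 0.846 * 46526.49
Step 3: q = 19680.7 Pa

19680.7


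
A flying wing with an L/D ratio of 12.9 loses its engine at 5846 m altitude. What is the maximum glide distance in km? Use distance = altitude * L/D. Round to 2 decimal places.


Step 1: Glide distance = altitude * L/D = 5846 * 12.9 = 75413.4 m
Step 2: Convert to km: 75413.4 / 1000 = 75.41 km

75.41


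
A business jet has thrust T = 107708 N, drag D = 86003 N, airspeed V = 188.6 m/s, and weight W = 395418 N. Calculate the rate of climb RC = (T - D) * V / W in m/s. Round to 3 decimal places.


Step 1: Excess thrust = T - D = 107708 - 86003 = 21705 N
Step 2: Excess power = 21705 * 188.6 = 4093563.0 W
Step 3: RC = 4093563.0 / 395418 = 10.352 m/s

10.352


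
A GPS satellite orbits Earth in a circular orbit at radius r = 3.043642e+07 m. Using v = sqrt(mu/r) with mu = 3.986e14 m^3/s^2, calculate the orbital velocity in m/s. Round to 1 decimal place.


Step 1: mu / r = 3.986e14 / 3.043642e+07 = 13096152.5698
Step 2: v = sqrt(13096152.5698) = 3618.9 m/s

3618.9


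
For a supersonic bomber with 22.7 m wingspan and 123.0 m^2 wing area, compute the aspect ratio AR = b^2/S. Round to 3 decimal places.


Step 1: b^2 = 22.7^2 = 515.29
Step 2: AR = 515.29 / 123.0 = 4.189

4.189


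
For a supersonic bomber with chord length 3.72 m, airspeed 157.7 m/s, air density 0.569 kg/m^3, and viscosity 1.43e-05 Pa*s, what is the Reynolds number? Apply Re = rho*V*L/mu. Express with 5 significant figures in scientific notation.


Step 1: Numerator = rho * V * L = 0.569 * 157.7 * 3.72 = 333.800436
Step 2: Re = 333.800436 / 1.43e-05
Step 3: Re = 2.3343e+07

2.3343e+07


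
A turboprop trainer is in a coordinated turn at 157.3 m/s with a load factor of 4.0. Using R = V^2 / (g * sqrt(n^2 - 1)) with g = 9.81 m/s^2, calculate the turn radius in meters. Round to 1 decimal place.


Step 1: V^2 = 157.3^2 = 24743.29
Step 2: n^2 - 1 = 4.0^2 - 1 = 15.0
Step 3: sqrt(15.0) = 3.872983
Step 4: R = 24743.29 / (9.81 * 3.872983) = 651.2 m

651.2
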